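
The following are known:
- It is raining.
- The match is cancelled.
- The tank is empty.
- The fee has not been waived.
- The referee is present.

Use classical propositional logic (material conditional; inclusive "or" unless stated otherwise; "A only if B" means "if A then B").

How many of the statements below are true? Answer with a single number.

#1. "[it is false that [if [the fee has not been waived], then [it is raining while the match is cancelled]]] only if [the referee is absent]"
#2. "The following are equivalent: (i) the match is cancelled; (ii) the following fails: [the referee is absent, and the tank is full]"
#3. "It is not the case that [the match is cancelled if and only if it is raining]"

Let S = "the fee has been waived" (False), P = "it is raining" (True), Q = "the match is cancelled" (True), U = "the referee is present" (True), R = "the tank is full" (False).

#1: Parsed as not (not S -> (P and Q)) -> not U

not S = not False = True
P and Q = True and True = True
not S -> (P and Q) = True -> True = True
not (not S -> (P and Q)) = not True = False
not U = not True = False
not (not S -> (P and Q)) -> not U = False -> False = True
So #1 is true.

#2: This is Q iff not (not U and R).

not U = not True = False
not U and R = False and False = False
not (not U and R) = not False = True
Q iff not (not U and R) = True iff True = True
So #2 is true.

#3: Formalization: not (Q iff P)

Q iff P = True iff True = True
not (Q iff P) = not True = False
So #3 is false.

True statements: 2.

2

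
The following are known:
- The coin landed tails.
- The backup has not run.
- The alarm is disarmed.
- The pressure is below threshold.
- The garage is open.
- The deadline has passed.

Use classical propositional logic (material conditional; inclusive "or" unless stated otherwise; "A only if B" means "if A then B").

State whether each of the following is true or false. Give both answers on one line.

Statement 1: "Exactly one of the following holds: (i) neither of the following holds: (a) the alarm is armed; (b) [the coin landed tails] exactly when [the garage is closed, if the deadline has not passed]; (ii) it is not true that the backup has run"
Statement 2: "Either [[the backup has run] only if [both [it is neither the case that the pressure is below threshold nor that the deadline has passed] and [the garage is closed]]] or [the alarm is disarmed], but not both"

Let R = "the alarm is armed" (False), P = "the coin landed heads" (False), V = "the deadline has passed" (True), U = "the garage is closed" (False), Q = "the backup has run" (False), S = "the pressure is above threshold" (False).

Statement 1: This is (R nor (not P iff (not V -> U))) xor not Q.

not P = not False = True
not V = not True = False
not V -> U = False -> False = True
not P iff (not V -> U) = True iff True = True
R nor (not P iff (not V -> U)) = False nor True = False
not Q = not False = True
(R nor (not P iff (not V -> U))) xor not Q = False xor True = True
So Statement 1 is true.

Statement 2: Formalization: (Q -> ((not S nor V) and U)) xor not R

not S = not False = True
not S nor V = True nor True = False
(not S nor V) and U = False and False = False
Q -> ((not S nor V) and U) = False -> False = True
not R = not False = True
(Q -> ((not S nor V) and U)) xor not R = True xor True = False
So Statement 2 is false.

Statement 1 true, Statement 2 false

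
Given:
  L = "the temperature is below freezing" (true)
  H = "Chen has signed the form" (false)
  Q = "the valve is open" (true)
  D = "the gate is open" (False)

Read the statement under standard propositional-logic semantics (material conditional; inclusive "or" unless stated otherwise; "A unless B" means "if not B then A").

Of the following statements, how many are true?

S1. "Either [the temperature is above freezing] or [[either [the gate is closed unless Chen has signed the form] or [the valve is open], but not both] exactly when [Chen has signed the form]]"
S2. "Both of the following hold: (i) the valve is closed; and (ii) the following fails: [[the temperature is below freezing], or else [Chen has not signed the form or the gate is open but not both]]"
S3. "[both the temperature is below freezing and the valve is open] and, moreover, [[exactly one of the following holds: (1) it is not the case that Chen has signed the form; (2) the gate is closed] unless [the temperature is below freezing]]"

2

S1: Parsed as ~L | (((~D | H) xor Q) <-> H)

~L = ~T = F
~D = ~F = T
~D | H = T | F = T
(~D | H) xor Q = T xor T = F
((~D | H) xor Q) <-> H = F <-> F = T
~L | (((~D | H) xor Q) <-> H) = F | T = T
So S1 is true.

S2: This is ~Q & ~(L | (~H xor D)).

~Q = ~T = F
~H = ~F = T
~H xor D = T xor F = T
L | (~H xor D) = T | T = T
~(L | (~H xor D)) = ~T = F
~Q & ~(L | (~H xor D)) = F & F = F
Hence S2 is false.

S3: In symbols: (L & Q) & ((~H xor ~D) | L)

L & Q = T & T = T
~H = ~F = T
~D = ~F = T
~H xor ~D = T xor T = F
(~H xor ~D) | L = F | T = T
(L & Q) & ((~H xor ~D) | L) = T & T = T
So S3 is true.

2 of the 3 statements are true (S1, S3).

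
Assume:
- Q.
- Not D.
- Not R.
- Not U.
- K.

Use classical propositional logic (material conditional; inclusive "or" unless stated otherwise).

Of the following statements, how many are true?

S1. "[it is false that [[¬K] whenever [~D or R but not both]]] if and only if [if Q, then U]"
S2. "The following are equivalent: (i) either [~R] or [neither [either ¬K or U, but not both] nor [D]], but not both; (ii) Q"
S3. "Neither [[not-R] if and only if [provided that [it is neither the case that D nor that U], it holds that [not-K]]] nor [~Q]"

S1: Parsed as ~((~D xor R) -> ~K) <-> (Q -> U)

~D = ~F = T
~D xor R = T xor F = T
~K = ~T = F
(~D xor R) -> ~K = T -> F = F
~((~D xor R) -> ~K) = ~F = T
Q -> U = T -> F = F
~((~D xor R) -> ~K) <-> (Q -> U) = T <-> F = F
Hence S1 is false.

S2: Formalization: (~R xor ((~K xor U) nor D)) <-> Q

~R = ~F = T
~K = ~T = F
~K xor U = F xor F = F
(~K xor U) nor D = F nor F = T
~R xor ((~K xor U) nor D) = T xor T = F
(~R xor ((~K xor U) nor D)) <-> Q = F <-> T = F
Hence S2 is false.

S3: Formalization: (~R <-> ((D nor U) -> ~K)) nor ~Q

~R = ~F = T
D nor U = F nor F = T
~K = ~T = F
(D nor U) -> ~K = T -> F = F
~R <-> ((D nor U) -> ~K) = T <-> F = F
~Q = ~T = F
(~R <-> ((D nor U) -> ~K)) nor ~Q = F nor F = T
So S3 is true.

True statements: 1.

1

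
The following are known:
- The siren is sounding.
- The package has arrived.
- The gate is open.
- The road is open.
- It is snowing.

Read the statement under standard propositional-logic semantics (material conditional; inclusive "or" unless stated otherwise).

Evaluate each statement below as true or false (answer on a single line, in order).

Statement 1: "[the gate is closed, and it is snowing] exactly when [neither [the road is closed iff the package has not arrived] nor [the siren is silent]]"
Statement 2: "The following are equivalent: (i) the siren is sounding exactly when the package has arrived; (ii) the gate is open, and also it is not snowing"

Statement 1 T / Statement 2 F

Let N = "the gate is open" (T), G = "it is snowing" (T), Q = "the road is closed" (F), M = "the package has arrived" (T), S = "the siren is sounding" (T).

Statement 1: In symbols: (¬N ∧ G) ↔ ((Q ↔ ¬M) ↓ ¬S)

¬N = ¬T = F
¬N ∧ G = F ∧ T = F
¬M = ¬T = F
Q ↔ ¬M = F ↔ F = T
¬S = ¬T = F
(Q ↔ ¬M) ↓ ¬S = T ↓ F = F
(¬N ∧ G) ↔ ((Q ↔ ¬M) ↓ ¬S) = F ↔ F = T
So Statement 1 is true.

Statement 2: This is (S ↔ M) ↔ (N ∧ ¬G).

S ↔ M = T ↔ T = T
¬G = ¬T = F
N ∧ ¬G = T ∧ F = F
(S ↔ M) ↔ (N ∧ ¬G) = T ↔ F = F
Hence Statement 2 is false.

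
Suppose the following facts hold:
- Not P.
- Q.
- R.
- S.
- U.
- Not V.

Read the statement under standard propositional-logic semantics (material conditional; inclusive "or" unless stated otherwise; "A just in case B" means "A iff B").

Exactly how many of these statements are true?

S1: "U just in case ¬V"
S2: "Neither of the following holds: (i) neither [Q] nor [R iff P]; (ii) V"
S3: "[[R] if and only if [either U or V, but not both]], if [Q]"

S1: Parsed as U <-> ~V

~V = ~F = T
U <-> ~V = T <-> T = T
Thus S1 is true.

S2: In symbols: (Q nor (R <-> P)) nor V

R <-> P = T <-> F = F
Q nor (R <-> P) = T nor F = F
(Q nor (R <-> P)) nor V = F nor F = T
Hence S2 is true.

S3: Formalization: Q -> (R <-> (U xor V))

U xor V = T xor F = T
R <-> (U xor V) = T <-> T = T
Q -> (R <-> (U xor V)) = T -> T = T
Thus S3 is true.

Count: 3.

3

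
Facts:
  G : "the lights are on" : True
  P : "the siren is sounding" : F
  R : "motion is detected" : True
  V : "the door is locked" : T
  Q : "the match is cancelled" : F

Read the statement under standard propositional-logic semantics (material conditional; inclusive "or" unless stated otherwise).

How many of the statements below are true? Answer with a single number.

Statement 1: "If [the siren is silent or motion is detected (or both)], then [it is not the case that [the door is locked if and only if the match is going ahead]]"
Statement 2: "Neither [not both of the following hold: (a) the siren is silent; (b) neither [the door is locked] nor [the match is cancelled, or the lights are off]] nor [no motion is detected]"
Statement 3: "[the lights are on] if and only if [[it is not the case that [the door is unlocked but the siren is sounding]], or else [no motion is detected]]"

Statement 1: Parsed as (¬P ∨ R) → ¬(V ↔ ¬Q)

¬P = ¬F = T
¬P ∨ R = T ∨ T = T
¬Q = ¬F = T
V ↔ ¬Q = T ↔ T = T
¬(V ↔ ¬Q) = ¬T = F
(¬P ∨ R) → ¬(V ↔ ¬Q) = T → F = F
So Statement 1 is false.

Statement 2: In symbols: (¬P ↑ (V ↓ (Q ∨ ¬G))) ↓ ¬R

¬P = ¬F = T
¬G = ¬T = F
Q ∨ ¬G = F ∨ F = F
V ↓ (Q ∨ ¬G) = T ↓ F = F
¬P ↑ (V ↓ (Q ∨ ¬G)) = T ↑ F = T
¬R = ¬T = F
(¬P ↑ (V ↓ (Q ∨ ¬G))) ↓ ¬R = T ↓ F = F
So Statement 2 is false.

Statement 3: Formalization: G ↔ (¬(¬V ∧ P) ∨ ¬R)

¬V = ¬T = F
¬V ∧ P = F ∧ F = F
¬(¬V ∧ P) = ¬F = T
¬R = ¬T = F
¬(¬V ∧ P) ∨ ¬R = T ∨ F = T
G ↔ (¬(¬V ∧ P) ∨ ¬R) = T ↔ T = T
Thus Statement 3 is true.

1 of the 3 statements is true.

1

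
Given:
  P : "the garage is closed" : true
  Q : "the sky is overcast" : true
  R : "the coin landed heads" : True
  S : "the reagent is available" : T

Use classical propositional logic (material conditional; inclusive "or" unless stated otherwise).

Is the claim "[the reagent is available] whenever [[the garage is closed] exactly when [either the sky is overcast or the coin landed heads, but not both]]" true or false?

In symbols: (P iff (Q xor R)) -> S

Q xor R = True xor True = False
P iff (Q xor R) = True iff False = False
(P iff (Q xor R)) -> S = False -> True = True

The statement is true.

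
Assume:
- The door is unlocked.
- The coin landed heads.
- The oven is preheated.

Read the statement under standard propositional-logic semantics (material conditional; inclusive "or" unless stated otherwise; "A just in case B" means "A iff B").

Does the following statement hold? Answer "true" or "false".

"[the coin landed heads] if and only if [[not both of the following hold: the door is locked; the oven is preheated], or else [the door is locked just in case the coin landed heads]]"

true

Let G = "the coin landed heads" (True), M = "the door is locked" (False), D = "the oven is preheated" (True).
Parsed as G iff ((M nand D) or (M iff G))

M nand D = False nand True = True
M iff G = False iff True = False
(M nand D) or (M iff G) = True or False = True
G iff ((M nand D) or (M iff G)) = True iff True = True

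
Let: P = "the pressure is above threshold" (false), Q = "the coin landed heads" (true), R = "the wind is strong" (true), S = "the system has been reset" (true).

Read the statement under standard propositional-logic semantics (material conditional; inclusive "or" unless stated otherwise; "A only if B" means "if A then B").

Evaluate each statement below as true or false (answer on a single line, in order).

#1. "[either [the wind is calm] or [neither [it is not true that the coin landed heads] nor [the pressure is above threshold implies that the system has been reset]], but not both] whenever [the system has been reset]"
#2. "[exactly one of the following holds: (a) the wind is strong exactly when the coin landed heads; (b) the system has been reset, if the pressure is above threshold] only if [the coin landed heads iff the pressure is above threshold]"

#1: In symbols: S -> (not R xor (not Q nor (P -> S)))

not R = not True = False
not Q = not True = False
P -> S = False -> True = True
not Q nor (P -> S) = False nor True = False
not R xor (not Q nor (P -> S)) = False xor False = False
S -> (not R xor (not Q nor (P -> S))) = True -> False = False
So #1 is false.

#2: Parsed as ((R iff Q) xor (P -> S)) -> (Q iff P)

R iff Q = True iff True = True
P -> S = False -> True = True
(R iff Q) xor (P -> S) = True xor True = False
Q iff P = True iff False = False
((R iff Q) xor (P -> S)) -> (Q iff P) = False -> False = True
Hence #2 is true.

#1 F; #2 T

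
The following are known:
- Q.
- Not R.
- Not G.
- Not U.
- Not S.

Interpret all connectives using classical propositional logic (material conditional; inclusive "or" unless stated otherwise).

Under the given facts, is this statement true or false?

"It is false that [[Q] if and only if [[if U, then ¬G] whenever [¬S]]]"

Parsed as ~(Q <-> (~S -> (U -> ~G)))

~S = ~F = T
~G = ~F = T
U -> ~G = F -> T = T
~S -> (U -> ~G) = T -> T = T
Q <-> (~S -> (U -> ~G)) = T <-> T = T
~(Q <-> (~S -> (U -> ~G))) = ~T = F

false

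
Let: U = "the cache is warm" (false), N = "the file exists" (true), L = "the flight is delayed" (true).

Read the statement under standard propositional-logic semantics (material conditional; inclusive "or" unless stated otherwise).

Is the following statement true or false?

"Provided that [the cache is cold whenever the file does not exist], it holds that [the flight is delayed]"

Values: N=T, U=F, L=T.
In symbols: (~N -> ~U) -> L

~N = ~T = F
~U = ~F = T
~N -> ~U = F -> T = T
(~N -> ~U) -> L = T -> T = T

true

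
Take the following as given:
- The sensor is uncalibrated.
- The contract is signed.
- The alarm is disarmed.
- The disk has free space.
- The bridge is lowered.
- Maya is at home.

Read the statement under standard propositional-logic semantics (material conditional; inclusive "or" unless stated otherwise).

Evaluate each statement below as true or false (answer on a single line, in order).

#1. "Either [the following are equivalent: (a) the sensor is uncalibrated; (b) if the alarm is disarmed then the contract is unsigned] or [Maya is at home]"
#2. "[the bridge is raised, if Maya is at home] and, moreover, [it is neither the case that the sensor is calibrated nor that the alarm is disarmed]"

#1 True, #2 False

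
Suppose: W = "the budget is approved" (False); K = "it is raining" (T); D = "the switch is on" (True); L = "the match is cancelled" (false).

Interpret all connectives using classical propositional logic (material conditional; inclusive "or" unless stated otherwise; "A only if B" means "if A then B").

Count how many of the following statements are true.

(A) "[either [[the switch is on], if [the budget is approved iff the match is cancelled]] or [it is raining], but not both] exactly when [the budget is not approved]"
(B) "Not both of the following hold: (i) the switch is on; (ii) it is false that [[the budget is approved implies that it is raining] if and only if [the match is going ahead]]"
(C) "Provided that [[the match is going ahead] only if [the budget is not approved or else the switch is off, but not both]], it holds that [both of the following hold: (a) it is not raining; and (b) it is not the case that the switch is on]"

1

(A): Formalization: (((W ↔ L) → D) ⊕ K) ↔ ¬W

W ↔ L = F ↔ F = T
(W ↔ L) → D = T → T = T
((W ↔ L) → D) ⊕ K = T ⊕ T = F
¬W = ¬F = T
(((W ↔ L) → D) ⊕ K) ↔ ¬W = F ↔ T = F
Hence (A) is false.

(B): Formalization: D ↑ ¬((W → K) ↔ ¬L)

W → K = F → T = T
¬L = ¬F = T
(W → K) ↔ ¬L = T ↔ T = T
¬((W → K) ↔ ¬L) = ¬T = F
D ↑ ¬((W → K) ↔ ¬L) = T ↑ F = T
Hence (B) is true.

(C): In symbols: (¬L → (¬W ⊕ ¬D)) → (¬K ∧ ¬D)

¬L = ¬F = T
¬W = ¬F = T
¬D = ¬T = F
¬W ⊕ ¬D = T ⊕ F = T
¬L → (¬W ⊕ ¬D) = T → T = T
¬K = ¬T = F
¬D = ¬T = F
¬K ∧ ¬D = F ∧ F = F
(¬L → (¬W ⊕ ¬D)) → (¬K ∧ ¬D) = T → F = F
Hence (C) is false.

Count: 1.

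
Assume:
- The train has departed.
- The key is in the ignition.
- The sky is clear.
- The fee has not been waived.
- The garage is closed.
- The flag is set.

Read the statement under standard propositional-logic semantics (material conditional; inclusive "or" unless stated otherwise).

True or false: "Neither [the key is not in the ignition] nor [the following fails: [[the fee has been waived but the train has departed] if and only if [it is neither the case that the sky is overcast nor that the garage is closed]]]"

Let Q = "the key is in the ignition" (True), S = "the fee has been waived" (False), P = "the train has departed" (True), R = "the sky is overcast" (False), U = "the garage is closed" (True).
Parsed as not Q nor not ((S and P) iff (R nor U))

not Q = not True = False
S and P = False and True = False
R nor U = False nor True = False
(S and P) iff (R nor U) = False iff False = True
not ((S and P) iff (R nor U)) = not True = False
not Q nor not ((S and P) iff (R nor U)) = False nor False = True

True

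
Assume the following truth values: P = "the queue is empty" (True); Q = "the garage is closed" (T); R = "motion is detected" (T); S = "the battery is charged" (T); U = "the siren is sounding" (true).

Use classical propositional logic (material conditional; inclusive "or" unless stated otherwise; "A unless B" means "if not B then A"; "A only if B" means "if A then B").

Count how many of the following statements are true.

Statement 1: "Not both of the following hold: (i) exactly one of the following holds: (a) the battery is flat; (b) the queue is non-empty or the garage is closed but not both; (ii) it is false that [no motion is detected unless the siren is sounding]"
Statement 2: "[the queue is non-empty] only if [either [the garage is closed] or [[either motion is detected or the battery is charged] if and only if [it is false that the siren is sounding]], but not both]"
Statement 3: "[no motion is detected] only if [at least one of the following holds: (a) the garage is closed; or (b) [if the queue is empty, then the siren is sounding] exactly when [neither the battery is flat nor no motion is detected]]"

Statement 1: Formalization: (¬S ⊕ (¬P ⊕ Q)) ↑ ¬(¬R ∨ U)

¬S = ¬T = F
¬P = ¬T = F
¬P ⊕ Q = F ⊕ T = T
¬S ⊕ (¬P ⊕ Q) = F ⊕ T = T
¬R = ¬T = F
¬R ∨ U = F ∨ T = T
¬(¬R ∨ U) = ¬T = F
(¬S ⊕ (¬P ⊕ Q)) ↑ ¬(¬R ∨ U) = T ↑ F = T
So Statement 1 is true.

Statement 2: This is ¬P → (Q ⊕ ((R ∨ S) ↔ ¬U)).

¬P = ¬T = F
R ∨ S = T ∨ T = T
¬U = ¬T = F
(R ∨ S) ↔ ¬U = T ↔ F = F
Q ⊕ ((R ∨ S) ↔ ¬U) = T ⊕ F = T
¬P → (Q ⊕ ((R ∨ S) ↔ ¬U)) = F → T = T
So Statement 2 is true.

Statement 3: Formalization: ¬R → (Q ∨ ((P → U) ↔ (¬S ↓ ¬R)))

¬R = ¬T = F
P → U = T → T = T
¬S = ¬T = F
¬R = ¬T = F
¬S ↓ ¬R = F ↓ F = T
(P → U) ↔ (¬S ↓ ¬R) = T ↔ T = T
Q ∨ ((P → U) ↔ (¬S ↓ ¬R)) = T ∨ T = T
¬R → (Q ∨ ((P → U) ↔ (¬S ↓ ¬R))) = F → T = T
Thus Statement 3 is true.

Count: 3.

3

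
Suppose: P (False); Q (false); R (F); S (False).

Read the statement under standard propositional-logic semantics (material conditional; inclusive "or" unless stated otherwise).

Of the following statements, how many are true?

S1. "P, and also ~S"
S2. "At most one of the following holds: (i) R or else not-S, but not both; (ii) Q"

1

S1: Formalization: P ∧ ¬S

¬S = ¬F = T
P ∧ ¬S = F ∧ T = F
Thus S1 is false.

S2: Formalization: (R ⊕ ¬S) ↑ Q

¬S = ¬F = T
R ⊕ ¬S = F ⊕ T = T
(R ⊕ ¬S) ↑ Q = T ↑ F = T
Hence S2 is true.

1 of the 2 statements is true (S2).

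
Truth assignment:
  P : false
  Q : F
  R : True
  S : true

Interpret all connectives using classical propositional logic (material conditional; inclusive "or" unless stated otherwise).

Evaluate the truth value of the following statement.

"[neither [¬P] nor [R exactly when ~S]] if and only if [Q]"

True.

In symbols: (¬P ↓ (R ↔ ¬S)) ↔ Q

¬P = ¬F = T
¬S = ¬T = F
R ↔ ¬S = T ↔ F = F
¬P ↓ (R ↔ ¬S) = T ↓ F = F
(¬P ↓ (R ↔ ¬S)) ↔ Q = F ↔ F = T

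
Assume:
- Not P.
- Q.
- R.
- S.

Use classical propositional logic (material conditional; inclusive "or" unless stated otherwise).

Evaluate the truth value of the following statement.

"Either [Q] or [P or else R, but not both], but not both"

False.

Formalization: Q ⊕ (P ⊕ R)

P ⊕ R = F ⊕ T = T
Q ⊕ (P ⊕ R) = T ⊕ T = F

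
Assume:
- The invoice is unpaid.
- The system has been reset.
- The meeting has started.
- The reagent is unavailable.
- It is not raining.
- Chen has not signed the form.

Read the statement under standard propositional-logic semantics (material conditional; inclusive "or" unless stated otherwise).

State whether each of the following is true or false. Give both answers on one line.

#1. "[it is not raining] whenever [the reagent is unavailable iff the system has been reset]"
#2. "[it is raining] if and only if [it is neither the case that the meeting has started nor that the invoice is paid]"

Let S = "the reagent is available" (F), Q = "the system has been reset" (T), U = "it is raining" (F), R = "the meeting has started" (T), P = "the invoice is paid" (F).

#1: Formalization: (¬S ↔ Q) → ¬U

¬S = ¬F = T
¬S ↔ Q = T ↔ T = T
¬U = ¬F = T
(¬S ↔ Q) → ¬U = T → T = T
Thus #1 is true.

#2: Formalization: U ↔ (R ↓ P)

R ↓ P = T ↓ F = F
U ↔ (R ↓ P) = F ↔ F = T
Hence #2 is true.

#1 T, #2 T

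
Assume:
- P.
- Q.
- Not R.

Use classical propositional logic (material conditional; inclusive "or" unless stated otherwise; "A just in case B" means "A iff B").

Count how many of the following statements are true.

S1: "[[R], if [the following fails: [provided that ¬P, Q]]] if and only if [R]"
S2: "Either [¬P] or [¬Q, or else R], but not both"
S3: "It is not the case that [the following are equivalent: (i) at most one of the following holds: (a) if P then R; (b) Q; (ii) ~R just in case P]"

S1: Parsed as (~(~P -> Q) -> R) <-> R

~P = ~T = F
~P -> Q = F -> T = T
~(~P -> Q) = ~T = F
~(~P -> Q) -> R = F -> F = T
(~(~P -> Q) -> R) <-> R = T <-> F = F
So S1 is false.

S2: Parsed as ~P xor (~Q | R)

~P = ~T = F
~Q = ~T = F
~Q | R = F | F = F
~P xor (~Q | R) = F xor F = F
So S2 is false.

S3: This is ~(((P -> R) nand Q) <-> (~R <-> P)).

P -> R = T -> F = F
(P -> R) nand Q = F nand T = T
~R = ~F = T
~R <-> P = T <-> T = T
((P -> R) nand Q) <-> (~R <-> P) = T <-> T = T
~(((P -> R) nand Q) <-> (~R <-> P)) = ~T = F
Thus S3 is false.

Count: 0.

0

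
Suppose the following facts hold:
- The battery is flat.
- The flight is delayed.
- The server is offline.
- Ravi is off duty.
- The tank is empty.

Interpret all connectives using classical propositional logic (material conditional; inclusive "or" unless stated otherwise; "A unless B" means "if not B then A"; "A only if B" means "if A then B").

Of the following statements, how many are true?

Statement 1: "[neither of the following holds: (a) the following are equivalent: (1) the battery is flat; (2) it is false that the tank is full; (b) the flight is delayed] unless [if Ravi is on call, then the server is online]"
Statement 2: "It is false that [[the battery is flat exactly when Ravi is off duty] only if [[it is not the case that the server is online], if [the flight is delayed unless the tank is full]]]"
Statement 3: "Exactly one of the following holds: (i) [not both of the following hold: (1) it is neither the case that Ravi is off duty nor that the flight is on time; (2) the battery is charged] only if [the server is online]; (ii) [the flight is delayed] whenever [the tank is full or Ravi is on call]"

Let P = "the battery is charged" (False), U = "the tank is full" (False), Q = "the flight is delayed" (True), S = "Ravi is on call" (False), R = "the server is online" (False).

Statement 1: Parsed as ((not P iff not U) nor Q) or (S -> R)

not P = not False = True
not U = not False = True
not P iff not U = True iff True = True
(not P iff not U) nor Q = True nor True = False
S -> R = False -> False = True
((not P iff not U) nor Q) or (S -> R) = False or True = True
Thus Statement 1 is true.

Statement 2: In symbols: not ((not P iff not S) -> ((Q or U) -> not R))

not P = not False = True
not S = not False = True
not P iff not S = True iff True = True
Q or U = True or False = True
not R = not False = True
(Q or U) -> not R = True -> True = True
(not P iff not S) -> ((Q or U) -> not R) = True -> True = True
not ((not P iff not S) -> ((Q or U) -> not R)) = not True = False
So Statement 2 is false.

Statement 3: Parsed as (((not S nor not Q) nand P) -> R) xor ((U or S) -> Q)

not S = not False = True
not Q = not True = False
not S nor not Q = True nor False = False
(not S nor not Q) nand P = False nand False = True
((not S nor not Q) nand P) -> R = True -> False = False
U or S = False or False = False
(U or S) -> Q = False -> True = True
(((not S nor not Q) nand P) -> R) xor ((U or S) -> Q) = False xor True = True
Thus Statement 3 is true.

Count: 2.

2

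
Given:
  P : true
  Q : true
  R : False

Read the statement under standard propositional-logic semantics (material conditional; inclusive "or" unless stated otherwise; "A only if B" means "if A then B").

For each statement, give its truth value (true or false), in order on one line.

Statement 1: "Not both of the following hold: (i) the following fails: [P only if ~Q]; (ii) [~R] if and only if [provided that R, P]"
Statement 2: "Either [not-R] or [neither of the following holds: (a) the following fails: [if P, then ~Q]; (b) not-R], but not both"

Statement 1: Formalization: not (P -> not Q) nand (not R iff (R -> P))

not Q = not True = False
P -> not Q = True -> False = False
not (P -> not Q) = not False = True
not R = not False = True
R -> P = False -> True = True
not R iff (R -> P) = True iff True = True
not (P -> not Q) nand (not R iff (R -> P)) = True nand True = False
So Statement 1 is false.

Statement 2: In symbols: not R xor (not (P -> not Q) nor not R)

not R = not False = True
not Q = not True = False
P -> not Q = True -> False = False
not (P -> not Q) = not False = True
not R = not False = True
not (P -> not Q) nor not R = True nor True = False
not R xor (not (P -> not Q) nor not R) = True xor False = True
Thus Statement 2 is true.

Statement 1 False; Statement 2 True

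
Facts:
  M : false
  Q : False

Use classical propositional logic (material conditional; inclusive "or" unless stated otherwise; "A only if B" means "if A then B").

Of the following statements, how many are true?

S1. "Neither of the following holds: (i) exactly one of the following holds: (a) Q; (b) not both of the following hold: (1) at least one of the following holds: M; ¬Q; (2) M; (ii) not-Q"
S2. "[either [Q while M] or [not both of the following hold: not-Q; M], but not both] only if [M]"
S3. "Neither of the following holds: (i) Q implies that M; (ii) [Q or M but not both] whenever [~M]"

S1: In symbols: (Q xor ((M or not Q) nand M)) nor not Q

not Q = not False = True
M or not Q = False or True = True
(M or not Q) nand M = True nand False = True
Q xor ((M or not Q) nand M) = False xor True = True
not Q = not False = True
(Q xor ((M or not Q) nand M)) nor not Q = True nor True = False
So S1 is false.

S2: In symbols: ((Q and M) xor (not Q nand M)) -> M

Q and M = False and False = False
not Q = not False = True
not Q nand M = True nand False = True
(Q and M) xor (not Q nand M) = False xor True = True
((Q and M) xor (not Q nand M)) -> M = True -> False = False
So S2 is false.

S3: Parsed as (Q -> M) nor (not M -> (Q xor M))

Q -> M = False -> False = True
not M = not False = True
Q xor M = False xor False = False
not M -> (Q xor M) = True -> False = False
(Q -> M) nor (not M -> (Q xor M)) = True nor False = False
Hence S3 is false.

True statements: 0 (none).

0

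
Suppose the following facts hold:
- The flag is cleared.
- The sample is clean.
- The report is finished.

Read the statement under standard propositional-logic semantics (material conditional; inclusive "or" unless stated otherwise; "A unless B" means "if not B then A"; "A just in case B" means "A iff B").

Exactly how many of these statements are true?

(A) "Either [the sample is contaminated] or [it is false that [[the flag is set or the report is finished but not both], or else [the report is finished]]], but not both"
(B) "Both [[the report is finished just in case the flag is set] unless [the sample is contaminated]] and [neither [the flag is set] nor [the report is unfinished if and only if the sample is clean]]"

0

Let M = "the sample is contaminated" (F), G = "the flag is set" (F), K = "the report is finished" (T).

(A): Parsed as M ⊕ ¬((G ⊕ K) ∨ K)

G ⊕ K = F ⊕ T = T
(G ⊕ K) ∨ K = T ∨ T = T
¬((G ⊕ K) ∨ K) = ¬T = F
M ⊕ ¬((G ⊕ K) ∨ K) = F ⊕ F = F
Hence (A) is false.

(B): This is ((K ↔ G) ∨ M) ∧ (G ↓ (¬K ↔ ¬M)).

K ↔ G = T ↔ F = F
(K ↔ G) ∨ M = F ∨ F = F
¬K = ¬T = F
¬M = ¬F = T
¬K ↔ ¬M = F ↔ T = F
G ↓ (¬K ↔ ¬M) = F ↓ F = T
((K ↔ G) ∨ M) ∧ (G ↓ (¬K ↔ ¬M)) = F ∧ T = F
Hence (B) is false.

True statements: 0 (none).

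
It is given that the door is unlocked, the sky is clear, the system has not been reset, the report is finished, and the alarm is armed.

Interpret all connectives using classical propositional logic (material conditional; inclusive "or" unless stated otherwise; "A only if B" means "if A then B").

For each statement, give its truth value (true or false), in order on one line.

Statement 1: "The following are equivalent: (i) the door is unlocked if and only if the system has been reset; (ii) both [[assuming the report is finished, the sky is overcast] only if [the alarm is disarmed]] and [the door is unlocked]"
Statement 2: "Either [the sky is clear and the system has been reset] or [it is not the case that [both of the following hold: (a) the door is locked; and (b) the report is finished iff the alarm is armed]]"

Statement 1 F / Statement 2 T

Let P = "the door is locked" (F), R = "the system has been reset" (F), S = "the report is finished" (T), Q = "the sky is overcast" (F), U = "the alarm is armed" (T).

Statement 1: Formalization: (~P <-> R) <-> (((S -> Q) -> ~U) & ~P)

~P = ~F = T
~P <-> R = T <-> F = F
S -> Q = T -> F = F
~U = ~T = F
(S -> Q) -> ~U = F -> F = T
~P = ~F = T
((S -> Q) -> ~U) & ~P = T & T = T
(~P <-> R) <-> (((S -> Q) -> ~U) & ~P) = F <-> T = F
Hence Statement 1 is false.

Statement 2: In symbols: (~Q & R) | ~(P & (S <-> U))

~Q = ~F = T
~Q & R = T & F = F
S <-> U = T <-> T = T
P & (S <-> U) = F & T = F
~(P & (S <-> U)) = ~F = T
(~Q & R) | ~(P & (S <-> U)) = F | T = T
Thus Statement 2 is true.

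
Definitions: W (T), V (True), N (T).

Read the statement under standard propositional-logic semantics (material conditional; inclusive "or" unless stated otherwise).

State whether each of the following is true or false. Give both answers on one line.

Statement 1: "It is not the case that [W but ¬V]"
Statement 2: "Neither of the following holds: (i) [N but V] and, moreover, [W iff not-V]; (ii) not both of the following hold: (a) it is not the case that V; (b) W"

Statement 1: Formalization: ~(W & ~V)

~V = ~T = F
W & ~V = T & F = F
~(W & ~V) = ~F = T
Hence Statement 1 is true.

Statement 2: Formalization: ((N & V) & (W <-> ~V)) nor (~V nand W)

N & V = T & T = T
~V = ~T = F
W <-> ~V = T <-> F = F
(N & V) & (W <-> ~V) = T & F = F
~V = ~T = F
~V nand W = F nand T = T
((N & V) & (W <-> ~V)) nor (~V nand W) = F nor T = F
So Statement 2 is false.

Statement 1 True, Statement 2 False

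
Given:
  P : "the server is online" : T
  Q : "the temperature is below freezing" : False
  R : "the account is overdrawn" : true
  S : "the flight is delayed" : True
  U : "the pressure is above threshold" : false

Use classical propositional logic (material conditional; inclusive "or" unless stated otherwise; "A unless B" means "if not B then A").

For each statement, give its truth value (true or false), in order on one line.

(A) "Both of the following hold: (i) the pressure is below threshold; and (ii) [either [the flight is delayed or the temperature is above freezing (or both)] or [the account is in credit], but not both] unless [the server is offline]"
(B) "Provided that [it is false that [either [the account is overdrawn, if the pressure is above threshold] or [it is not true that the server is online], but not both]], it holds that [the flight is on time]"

(A): This is ~U & (((S | ~Q) xor ~R) | ~P).

~U = ~F = T
~Q = ~F = T
S | ~Q = T | T = T
~R = ~T = F
(S | ~Q) xor ~R = T xor F = T
~P = ~T = F
((S | ~Q) xor ~R) | ~P = T | F = T
~U & (((S | ~Q) xor ~R) | ~P) = T & T = T
Thus (A) is true.

(B): Parsed as ~((U -> R) xor ~P) -> ~S

U -> R = F -> T = T
~P = ~T = F
(U -> R) xor ~P = T xor F = T
~((U -> R) xor ~P) = ~T = F
~S = ~T = F
~((U -> R) xor ~P) -> ~S = F -> F = T
Thus (B) is true.

(A) T, (B) T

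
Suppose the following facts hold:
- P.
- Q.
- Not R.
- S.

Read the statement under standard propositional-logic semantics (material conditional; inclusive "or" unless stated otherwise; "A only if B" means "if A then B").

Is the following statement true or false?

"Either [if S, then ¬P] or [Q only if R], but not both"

The statement is false.

In symbols: (S → ¬P) ⊕ (Q → R)

¬P = ¬T = F
S → ¬P = T → F = F
Q → R = T → F = F
(S → ¬P) ⊕ (Q → R) = F ⊕ F = F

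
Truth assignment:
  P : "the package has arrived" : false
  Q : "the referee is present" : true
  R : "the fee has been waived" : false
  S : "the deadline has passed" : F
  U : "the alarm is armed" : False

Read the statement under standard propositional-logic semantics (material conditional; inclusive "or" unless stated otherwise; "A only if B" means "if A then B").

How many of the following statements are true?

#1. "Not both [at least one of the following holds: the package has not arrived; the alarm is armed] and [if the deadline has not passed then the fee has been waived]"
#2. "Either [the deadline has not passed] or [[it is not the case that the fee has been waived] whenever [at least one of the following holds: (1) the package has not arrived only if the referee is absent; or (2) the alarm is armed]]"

2

#1: Parsed as (~P | U) nand (~S -> R)

~P = ~F = T
~P | U = T | F = T
~S = ~F = T
~S -> R = T -> F = F
(~P | U) nand (~S -> R) = T nand F = T
Hence #1 is true.

#2: Parsed as ~S | (((~P -> ~Q) | U) -> ~R)

~S = ~F = T
~P = ~F = T
~Q = ~T = F
~P -> ~Q = T -> F = F
(~P -> ~Q) | U = F | F = F
~R = ~F = T
((~P -> ~Q) | U) -> ~R = F -> T = T
~S | (((~P -> ~Q) | U) -> ~R) = T | T = T
So #2 is true.

Count: 2.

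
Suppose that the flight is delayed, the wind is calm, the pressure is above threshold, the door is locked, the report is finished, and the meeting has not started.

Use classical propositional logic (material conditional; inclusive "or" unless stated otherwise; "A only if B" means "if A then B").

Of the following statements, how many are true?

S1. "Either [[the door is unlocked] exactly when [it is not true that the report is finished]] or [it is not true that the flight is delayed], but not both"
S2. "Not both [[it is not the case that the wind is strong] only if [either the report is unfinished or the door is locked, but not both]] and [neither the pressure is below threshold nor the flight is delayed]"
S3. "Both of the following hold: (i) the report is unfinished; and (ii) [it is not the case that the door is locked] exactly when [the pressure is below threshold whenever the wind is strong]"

Let S = "the door is locked" (True), U = "the report is finished" (True), P = "the flight is delayed" (True), Q = "the wind is strong" (False), R = "the pressure is above threshold" (True).

S1: Formalization: (not S iff not U) xor not P

not S = not True = False
not U = not True = False
not S iff not U = False iff False = True
not P = not True = False
(not S iff not U) xor not P = True xor False = True
Hence S1 is true.

S2: This is (not Q -> (not U xor S)) nand (not R nor P).

not Q = not False = True
not U = not True = False
not U xor S = False xor True = True
not Q -> (not U xor S) = True -> True = True
not R = not True = False
not R nor P = False nor True = False
(not Q -> (not U xor S)) nand (not R nor P) = True nand False = True
Hence S2 is true.

S3: Formalization: not U and (not S iff (Q -> not R))

not U = not True = False
not S = not True = False
not R = not True = False
Q -> not R = False -> False = True
not S iff (Q -> not R) = False iff True = False
not U and (not S iff (Q -> not R)) = False and False = False
So S3 is false.

True statements: 2.

2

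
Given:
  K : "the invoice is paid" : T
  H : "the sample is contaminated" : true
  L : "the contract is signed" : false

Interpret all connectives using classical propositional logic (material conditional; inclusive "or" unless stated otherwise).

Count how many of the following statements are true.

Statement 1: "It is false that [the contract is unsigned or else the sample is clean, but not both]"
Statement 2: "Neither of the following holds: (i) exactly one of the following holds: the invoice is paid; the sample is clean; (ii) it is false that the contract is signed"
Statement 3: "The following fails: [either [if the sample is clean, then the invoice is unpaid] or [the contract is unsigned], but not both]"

1

Statement 1: This is not (not L xor not H).

not L = not False = True
not H = not True = False
not L xor not H = True xor False = True
not (not L xor not H) = not True = False
So Statement 1 is false.

Statement 2: In symbols: (K xor not H) nor not L

not H = not True = False
K xor not H = True xor False = True
not L = not False = True
(K xor not H) nor not L = True nor True = False
Hence Statement 2 is false.

Statement 3: Formalization: not ((not H -> not K) xor not L)

not H = not True = False
not K = not True = False
not H -> not K = False -> False = True
not L = not False = True
(not H -> not K) xor not L = True xor True = False
not ((not H -> not K) xor not L) = not False = True
So Statement 3 is true.

Count: 1.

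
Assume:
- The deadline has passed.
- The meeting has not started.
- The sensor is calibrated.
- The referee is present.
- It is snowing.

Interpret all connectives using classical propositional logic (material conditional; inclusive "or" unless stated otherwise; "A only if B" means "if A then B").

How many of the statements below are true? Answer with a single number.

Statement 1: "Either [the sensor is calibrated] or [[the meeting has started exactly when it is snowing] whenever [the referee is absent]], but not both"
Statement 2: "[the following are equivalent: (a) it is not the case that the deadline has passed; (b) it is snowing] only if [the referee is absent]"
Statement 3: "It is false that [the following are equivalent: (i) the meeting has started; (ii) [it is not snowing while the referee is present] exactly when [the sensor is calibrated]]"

Let M = "the sensor is calibrated" (T), H = "the referee is present" (T), Q = "the meeting has started" (F), D = "it is snowing" (T), R = "the deadline has passed" (T).

Statement 1: Parsed as M xor (~H -> (Q <-> D))

~H = ~T = F
Q <-> D = F <-> T = F
~H -> (Q <-> D) = F -> F = T
M xor (~H -> (Q <-> D)) = T xor T = F
Thus Statement 1 is false.

Statement 2: Formalization: (~R <-> D) -> ~H

~R = ~T = F
~R <-> D = F <-> T = F
~H = ~T = F
(~R <-> D) -> ~H = F -> F = T
So Statement 2 is true.

Statement 3: This is ~(Q <-> ((~D & H) <-> M)).

~D = ~T = F
~D & H = F & T = F
(~D & H) <-> M = F <-> T = F
Q <-> ((~D & H) <-> M) = F <-> F = T
~(Q <-> ((~D & H) <-> M)) = ~T = F
So Statement 3 is false.

True statements: 1 (Statement 2).

1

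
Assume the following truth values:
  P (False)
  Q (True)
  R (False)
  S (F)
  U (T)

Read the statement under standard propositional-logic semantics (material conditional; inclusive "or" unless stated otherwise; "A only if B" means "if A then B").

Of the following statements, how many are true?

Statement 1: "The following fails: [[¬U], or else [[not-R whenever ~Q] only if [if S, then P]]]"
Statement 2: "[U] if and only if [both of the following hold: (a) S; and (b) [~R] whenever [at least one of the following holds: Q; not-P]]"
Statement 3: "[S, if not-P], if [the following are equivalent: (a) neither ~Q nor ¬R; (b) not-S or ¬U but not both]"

Statement 1: In symbols: ¬(¬U ∨ ((¬Q → ¬R) → (S → P)))

¬U = ¬T = F
¬Q = ¬T = F
¬R = ¬F = T
¬Q → ¬R = F → T = T
S → P = F → F = T
(¬Q → ¬R) → (S → P) = T → T = T
¬U ∨ ((¬Q → ¬R) → (S → P)) = F ∨ T = T
¬(¬U ∨ ((¬Q → ¬R) → (S → P))) = ¬T = F
Hence Statement 1 is false.

Statement 2: Parsed as U ↔ (S ∧ ((Q ∨ ¬P) → ¬R))

¬P = ¬F = T
Q ∨ ¬P = T ∨ T = T
¬R = ¬F = T
(Q ∨ ¬P) → ¬R = T → T = T
S ∧ ((Q ∨ ¬P) → ¬R) = F ∧ T = F
U ↔ (S ∧ ((Q ∨ ¬P) → ¬R)) = T ↔ F = F
Hence Statement 2 is false.

Statement 3: In symbols: ((¬Q ↓ ¬R) ↔ (¬S ⊕ ¬U)) → (¬P → S)

¬Q = ¬T = F
¬R = ¬F = T
¬Q ↓ ¬R = F ↓ T = F
¬S = ¬F = T
¬U = ¬T = F
¬S ⊕ ¬U = T ⊕ F = T
(¬Q ↓ ¬R) ↔ (¬S ⊕ ¬U) = F ↔ T = F
¬P = ¬F = T
¬P → S = T → F = F
((¬Q ↓ ¬R) ↔ (¬S ⊕ ¬U)) → (¬P → S) = F → F = T
Hence Statement 3 is true.

1 of the 3 statements is true (Statement 3).

1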